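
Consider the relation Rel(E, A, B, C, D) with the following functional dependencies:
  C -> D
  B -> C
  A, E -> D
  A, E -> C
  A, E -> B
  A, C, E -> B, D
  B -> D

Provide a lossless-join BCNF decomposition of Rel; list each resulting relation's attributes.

Candidate key of the original relation: {A, E}.
In {A, B, C, D, E}, {C} is not a superkey ({C}⁺ restricted to this set is {C, D}), so split on C -> D into {C, D} and {A, B, C, E}.
{C, D} has no BCNF violation.
In {A, B, C, E}, {B} is not a superkey ({B}⁺ restricted to this set is {B, C}), so split on B -> C into {B, C} and {A, B, E}.
{B, C} has no BCNF violation.
{A, B, E} has no BCNF violation.

{A, B, E}; {B, C}; {C, D}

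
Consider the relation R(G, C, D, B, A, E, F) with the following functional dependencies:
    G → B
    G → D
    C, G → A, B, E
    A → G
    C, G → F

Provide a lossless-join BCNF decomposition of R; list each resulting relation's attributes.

Candidate keys of the original relation: {A, C}, {C, G}.
In {A, B, C, D, E, F, G}, {G} is not a superkey ({G}⁺ restricted to this set is {B, D, G}), so split on G → B, D into {B, D, G} and {A, C, E, F, G}.
{B, D, G} has no BCNF violation.
In {A, C, E, F, G}, {A} is not a superkey ({A}⁺ restricted to this set is {A, G}), so split on A → G into {A, G} and {A, C, E, F}.
{A, G} has no BCNF violation.
{A, C, E, F} has no BCNF violation.

{A, C, E, F}; {A, G}; {B, D, G}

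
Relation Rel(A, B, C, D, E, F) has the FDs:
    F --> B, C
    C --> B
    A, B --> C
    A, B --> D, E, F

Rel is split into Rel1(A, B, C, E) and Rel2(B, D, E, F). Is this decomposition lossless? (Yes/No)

No

The shared attributes are {B, E} and {B, E}⁺ = {B, E}.
Neither Rel1 nor Rel2 is contained in that closure, so the decomposition is lossy.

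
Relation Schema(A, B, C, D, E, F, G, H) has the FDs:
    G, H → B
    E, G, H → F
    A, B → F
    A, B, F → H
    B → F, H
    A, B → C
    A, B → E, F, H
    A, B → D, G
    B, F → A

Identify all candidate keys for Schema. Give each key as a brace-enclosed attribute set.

{B} is a candidate key since {B}⁺ = {A, B, C, D, E, F, G, H} covers every attribute.
{G, H} is a candidate key since {G, H}⁺ = {A, B, C, D, E, F, G, H} covers every attribute.
Any other superkey properly contains one of these, so there are no further candidate keys.

{B}, {G, H}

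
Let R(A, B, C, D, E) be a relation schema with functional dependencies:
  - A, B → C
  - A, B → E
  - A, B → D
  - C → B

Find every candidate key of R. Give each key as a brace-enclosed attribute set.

{A} never appears on the right of any FD, so every key must include it.
{A, B} is a candidate key since {A, B}⁺ = {A, B, C, D, E} covers every attribute.
{A, C} is a candidate key since {A, C}⁺ = {A, B, C, D, E} covers every attribute.
Any other superkey properly contains one of these, so there are no further candidate keys.

{A, B}, {A, C}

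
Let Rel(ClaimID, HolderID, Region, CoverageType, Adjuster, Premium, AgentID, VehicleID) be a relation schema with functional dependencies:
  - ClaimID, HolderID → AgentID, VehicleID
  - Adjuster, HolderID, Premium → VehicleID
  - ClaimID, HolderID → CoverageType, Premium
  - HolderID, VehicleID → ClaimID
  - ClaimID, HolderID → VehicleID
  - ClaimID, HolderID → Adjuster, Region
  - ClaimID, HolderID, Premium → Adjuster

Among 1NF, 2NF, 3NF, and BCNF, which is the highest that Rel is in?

Candidate keys: {Adjuster, HolderID, Premium}, {ClaimID, HolderID}, {HolderID, VehicleID}. Prime attributes: {Adjuster, ClaimID, HolderID, Premium, VehicleID}.
The left-hand side of every FD is a superkey, so BCNF is satisfied.

BCNF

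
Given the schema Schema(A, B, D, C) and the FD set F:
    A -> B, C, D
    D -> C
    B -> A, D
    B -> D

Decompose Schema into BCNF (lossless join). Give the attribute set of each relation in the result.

{A, B, D}; {C, D}

Candidate keys of the original relation: {A}, {B}.
Within {A, B, C, D}: {D}⁺ ∩ {A, B, C, D} = {C, D}, not the whole set, so D -> C violates BCNF; decompose into {C, D} and {A, B, D}.
{C, D}: every determinant is a superkey — BCNF.
{A, B, D}: every determinant is a superkey — BCNF.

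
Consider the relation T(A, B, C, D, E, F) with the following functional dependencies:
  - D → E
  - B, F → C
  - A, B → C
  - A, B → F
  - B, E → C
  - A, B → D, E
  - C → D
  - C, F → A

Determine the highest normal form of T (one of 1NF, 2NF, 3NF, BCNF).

Candidate keys: {A, B}, {B, F}. Prime attributes: {A, B, F}.
D → E: {D}⁺ = {D, E}, which is not all of the attributes, so the left side is not a superkey — BCNF is violated.
D → E determines the non-prime attribute {E} from a non-superkey — 3NF is violated.
No non-prime attribute depends on a proper subset of any candidate key, so 2NF holds.

2NF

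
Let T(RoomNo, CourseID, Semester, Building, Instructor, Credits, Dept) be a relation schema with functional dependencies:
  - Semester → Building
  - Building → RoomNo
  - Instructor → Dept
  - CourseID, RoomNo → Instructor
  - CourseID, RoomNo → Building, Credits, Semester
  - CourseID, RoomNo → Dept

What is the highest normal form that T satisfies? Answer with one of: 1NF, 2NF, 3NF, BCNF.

Candidate keys: {Building, CourseID}, {CourseID, RoomNo}, {CourseID, Semester}. Prime attributes: {Building, CourseID, RoomNo, Semester}.
Semester → Building: {Semester}⁺ = {Building, RoomNo, Semester}, which is not all of the attributes, so the left side is not a superkey — BCNF is violated.
Instructor → Dept determines the non-prime attribute {Dept} from a non-superkey — 3NF is violated.
Checking every proper subset of each key, none determines a non-prime attribute — 2NF is satisfied.

2NF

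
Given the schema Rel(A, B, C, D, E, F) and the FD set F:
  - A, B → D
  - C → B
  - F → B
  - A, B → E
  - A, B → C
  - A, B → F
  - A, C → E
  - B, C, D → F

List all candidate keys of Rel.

{A} never appears on the right of any FD, so every key must include it.
{A, B}⁺ = {A, B, C, D, E, F} — all of the relation — so {A, B} is a candidate key.
{A, C}⁺ = {A, B, C, D, E, F} — all of the relation — so {A, C} is a candidate key.
{A, F}⁺ = {A, B, C, D, E, F} — all of the relation — so {A, F} is a candidate key.
These are minimal and exhaustive — every other superkey contains one of them.

{A, B}, {A, C}, {A, F}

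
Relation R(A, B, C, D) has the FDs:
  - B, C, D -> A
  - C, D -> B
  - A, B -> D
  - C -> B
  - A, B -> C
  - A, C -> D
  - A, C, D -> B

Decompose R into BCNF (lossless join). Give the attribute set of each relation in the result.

Candidate keys of the original relation: {A, B}, {A, C}, {C, D}.
{A, B, C, D}: {C} determines {B, C} here but is not a superkey — split on C -> B, giving {B, C} and {A, C, D}.
{B, C}: every determinant is a superkey — BCNF.
{A, C, D}: every determinant is a superkey — BCNF.

{A, C, D}; {B, C}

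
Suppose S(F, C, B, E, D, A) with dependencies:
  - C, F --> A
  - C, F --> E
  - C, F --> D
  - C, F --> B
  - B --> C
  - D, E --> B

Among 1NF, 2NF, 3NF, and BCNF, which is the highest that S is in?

3NF

Candidate keys: {B, F}, {C, F}, {D, E, F}. Prime attributes: {B, C, D, E, F}.
B --> C breaks BCNF: {B}⁺ = {B, C}, so {B} is not a superkey.
Its right-hand attributes {C} are all prime, as are those of every other non-superkey FD — the relation is in 3NF.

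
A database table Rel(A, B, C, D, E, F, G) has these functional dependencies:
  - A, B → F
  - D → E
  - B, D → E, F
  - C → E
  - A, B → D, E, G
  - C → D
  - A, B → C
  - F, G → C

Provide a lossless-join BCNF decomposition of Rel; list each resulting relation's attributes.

{A, B, C, G}; {B, D, F}; {C, D}; {D, E}

Candidate key of the original relation: {A, B}.
In {A, B, C, D, E, F, G}, {D} is not a superkey ({D}⁺ restricted to this set is {D, E}), so split on D → E into {D, E} and {A, B, C, D, F, G}.
{D, E} is in BCNF.
In {A, B, C, D, F, G}, {B, D} is not a superkey ({B, D}⁺ restricted to this set is {B, D, F}), so split on B, D → F into {B, D, F} and {A, B, C, D, G}.
{B, D, F} is in BCNF.
In {A, B, C, D, G}, {C} is not a superkey ({C}⁺ restricted to this set is {C, D}), so split on C → D into {C, D} and {A, B, C, G}.
{C, D} is in BCNF.
{A, B, C, G} is in BCNF.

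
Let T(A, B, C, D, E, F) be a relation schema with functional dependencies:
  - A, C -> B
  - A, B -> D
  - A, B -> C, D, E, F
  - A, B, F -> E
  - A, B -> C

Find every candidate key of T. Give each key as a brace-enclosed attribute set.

{A, B}, {A, C}

Attributes never on any right-hand side: {A} — every candidate key must contain it.
Closure of {A, B} is {A, B, C, D, E, F}, the whole schema; {A, B} is a candidate key.
Closure of {A, C} is {A, B, C, D, E, F}, the whole schema; {A, C} is a candidate key.
These are minimal and exhaustive — every other superkey contains one of them.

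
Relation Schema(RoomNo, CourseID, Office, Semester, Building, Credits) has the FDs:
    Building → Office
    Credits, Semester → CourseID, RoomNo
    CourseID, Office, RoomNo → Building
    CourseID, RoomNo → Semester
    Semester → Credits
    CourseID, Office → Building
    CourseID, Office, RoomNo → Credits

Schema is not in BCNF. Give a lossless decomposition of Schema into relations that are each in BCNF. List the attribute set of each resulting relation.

Candidate keys of the original relation: {Building, CourseID, RoomNo}, {Building, Semester}, {CourseID, Office, RoomNo}, {Office, Semester}.
In {Building, CourseID, Credits, Office, RoomNo, Semester}, {Building} is not a superkey ({Building}⁺ restricted to this set is {Building, Office}), so split on Building → Office into {Building, Office} and {Building, CourseID, Credits, RoomNo, Semester}.
{Building, Office}: every determinant is a superkey — BCNF.
In {Building, CourseID, Credits, RoomNo, Semester}, {Credits, Semester} is not a superkey ({Credits, Semester}⁺ restricted to this set is {CourseID, Credits, RoomNo, Semester}), so split on Credits, Semester → CourseID, RoomNo into {CourseID, Credits, RoomNo, Semester} and {Building, Credits, Semester}.
{CourseID, Credits, RoomNo, Semester}: every determinant is a superkey — BCNF.
In {Building, Credits, Semester}, {Semester} is not a superkey ({Semester}⁺ restricted to this set is {Credits, Semester}), so split on Semester → Credits into {Credits, Semester} and {Building, Semester}.
{Credits, Semester}: every determinant is a superkey — BCNF.
{Building, Semester}: every determinant is a superkey — BCNF.

{Building, Office}; {Building, Semester}; {CourseID, Credits, RoomNo, Semester}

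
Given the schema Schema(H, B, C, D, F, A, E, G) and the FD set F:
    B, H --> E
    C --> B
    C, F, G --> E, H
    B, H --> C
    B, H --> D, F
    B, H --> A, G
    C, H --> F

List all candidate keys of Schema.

{B, H}⁺ = {A, B, C, D, E, F, G, H}, which is every attribute, so {B, H} is a candidate key.
{C, H}⁺ = {A, B, C, D, E, F, G, H}, which is every attribute, so {C, H} is a candidate key.
{C, F, G}⁺ = {A, B, C, D, E, F, G, H}, which is every attribute, so {C, F, G} is a candidate key.
These are minimal and exhaustive — every other superkey contains one of them.

{B, H}, {C, F, G}, {C, H}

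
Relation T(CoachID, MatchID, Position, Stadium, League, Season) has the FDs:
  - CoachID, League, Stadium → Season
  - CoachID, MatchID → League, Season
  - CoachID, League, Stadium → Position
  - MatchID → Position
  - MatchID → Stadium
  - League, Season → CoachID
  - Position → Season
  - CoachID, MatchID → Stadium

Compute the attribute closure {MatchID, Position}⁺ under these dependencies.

Start with {MatchID, Position}.
MatchID → Stadium applies; add {Stadium} → now {MatchID, Position, Stadium}.
Position → Season applies; add {Season} → now {MatchID, Position, Season, Stadium}.
No further FD applies.

{MatchID, Position, Season, Stadium}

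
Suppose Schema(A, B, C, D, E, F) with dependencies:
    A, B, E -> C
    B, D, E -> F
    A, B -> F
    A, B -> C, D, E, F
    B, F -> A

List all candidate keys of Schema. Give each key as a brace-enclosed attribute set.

{A, B}, {B, D, E}, {B, F}

Attributes never on any right-hand side: {B} — every candidate key must contain it.
Closure of {A, B} is {A, B, C, D, E, F}, the whole schema; {A, B} is a candidate key.
Closure of {B, F} is {A, B, C, D, E, F}, the whole schema; {B, F} is a candidate key.
Closure of {B, D, E} is {A, B, C, D, E, F}, the whole schema; {B, D, E} is a candidate key.
Any other superkey properly contains one of these, so there are no further candidate keys.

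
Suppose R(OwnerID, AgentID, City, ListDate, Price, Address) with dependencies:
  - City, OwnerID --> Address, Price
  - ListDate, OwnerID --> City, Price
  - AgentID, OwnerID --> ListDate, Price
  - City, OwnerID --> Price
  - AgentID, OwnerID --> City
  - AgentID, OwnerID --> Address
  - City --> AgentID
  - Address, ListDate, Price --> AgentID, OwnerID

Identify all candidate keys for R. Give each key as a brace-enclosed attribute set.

{AgentID, OwnerID}⁺ = {Address, AgentID, City, ListDate, OwnerID, Price} — all of the relation — so {AgentID, OwnerID} is a candidate key.
{City, OwnerID}⁺ = {Address, AgentID, City, ListDate, OwnerID, Price} — all of the relation — so {City, OwnerID} is a candidate key.
{ListDate, OwnerID}⁺ = {Address, AgentID, City, ListDate, OwnerID, Price} — all of the relation — so {ListDate, OwnerID} is a candidate key.
{Address, ListDate, Price}⁺ = {Address, AgentID, City, ListDate, OwnerID, Price} — all of the relation — so {Address, ListDate, Price} is a candidate key.
No proper subset of any of these is a key, and no other minimal superkey exists.

{Address, ListDate, Price}, {AgentID, OwnerID}, {City, OwnerID}, {ListDate, OwnerID}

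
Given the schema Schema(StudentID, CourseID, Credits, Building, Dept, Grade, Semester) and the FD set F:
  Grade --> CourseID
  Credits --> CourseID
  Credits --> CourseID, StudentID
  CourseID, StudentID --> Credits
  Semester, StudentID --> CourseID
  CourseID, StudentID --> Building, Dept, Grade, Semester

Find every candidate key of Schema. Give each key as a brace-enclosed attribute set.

{CourseID, StudentID}, {Credits}, {Grade, StudentID}, {Semester, StudentID}

{Credits}⁺ = {Building, CourseID, Credits, Dept, Grade, Semester, StudentID} — all of the relation — so {Credits} is a candidate key.
{CourseID, StudentID}⁺ = {Building, CourseID, Credits, Dept, Grade, Semester, StudentID} — all of the relation — so {CourseID, StudentID} is a candidate key.
{Grade, StudentID}⁺ = {Building, CourseID, Credits, Dept, Grade, Semester, StudentID} — all of the relation — so {Grade, StudentID} is a candidate key.
{Semester, StudentID}⁺ = {Building, CourseID, Credits, Dept, Grade, Semester, StudentID} — all of the relation — so {Semester, StudentID} is a candidate key.
No proper subset of any of these is a key, and no other minimal superkey exists.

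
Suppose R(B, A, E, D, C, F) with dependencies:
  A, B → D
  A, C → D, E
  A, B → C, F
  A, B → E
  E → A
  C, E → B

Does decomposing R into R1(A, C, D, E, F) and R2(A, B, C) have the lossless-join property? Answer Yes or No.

The shared attributes are {A, C} and {A, C}⁺ = {A, B, C, D, E, F}.
Since R1 ⊆ {A, B, C, D, E, F}, the intersection is a superkey of R1; the decomposition is lossless.

Yes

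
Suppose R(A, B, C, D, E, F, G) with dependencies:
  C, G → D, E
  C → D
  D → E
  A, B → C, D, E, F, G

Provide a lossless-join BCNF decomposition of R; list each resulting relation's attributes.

{A, B, C, F, G}; {C, D}; {D, E}

Candidate key of the original relation: {A, B}.
{A, B, C, D, E, F, G}: {C, G} determines {C, D, E, G} here but is not a superkey — split on C, G → D, E, giving {C, D, E, G} and {A, B, C, F, G}.
{C, D, E, G}: {C} determines {C, D, E} here but is not a superkey — split on C → D, E, giving {C, D, E} and {C, G}.
{C, D, E}: {D} determines {D, E} here but is not a superkey — split on D → E, giving {D, E} and {C, D}.
{D, E} is in BCNF.
{C, D} is in BCNF.
{C, G} is in BCNF.
{A, B, C, F, G} is in BCNF.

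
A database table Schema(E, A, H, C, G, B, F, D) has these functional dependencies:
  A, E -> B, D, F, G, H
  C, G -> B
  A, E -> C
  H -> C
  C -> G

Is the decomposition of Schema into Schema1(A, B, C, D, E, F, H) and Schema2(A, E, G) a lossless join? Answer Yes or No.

Yes

Schema1 ∩ Schema2 = {A, E}; its closure under F is {A, B, C, D, E, F, G, H}.
This includes all of Schema1, so the common attributes are a superkey of Schema1 — the join is lossless.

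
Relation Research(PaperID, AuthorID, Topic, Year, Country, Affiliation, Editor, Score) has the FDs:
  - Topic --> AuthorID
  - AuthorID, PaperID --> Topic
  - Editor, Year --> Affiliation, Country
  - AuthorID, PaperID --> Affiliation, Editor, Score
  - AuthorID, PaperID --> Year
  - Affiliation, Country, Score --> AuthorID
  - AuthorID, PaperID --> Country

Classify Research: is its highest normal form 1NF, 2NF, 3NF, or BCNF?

Candidate keys: {Affiliation, Country, PaperID, Score}, {AuthorID, PaperID}, {Editor, PaperID, Score, Year}, {PaperID, Topic}. Prime attributes: {Affiliation, AuthorID, Country, Editor, PaperID, Score, Topic, Year}.
Topic --> AuthorID breaks BCNF: {Topic}⁺ = {AuthorID, Topic}, so {Topic} is not a superkey.
Its right-hand attributes {AuthorID} are all prime, as are those of every other non-superkey FD — the relation is in 3NF.

3NF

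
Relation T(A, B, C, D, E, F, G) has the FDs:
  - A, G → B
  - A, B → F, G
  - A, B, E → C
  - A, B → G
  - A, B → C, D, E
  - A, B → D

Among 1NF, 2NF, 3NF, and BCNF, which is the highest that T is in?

BCNF

Candidate keys: {A, B}, {A, G}. Prime attributes: {A, B, G}.
Each dependency's left side is a superkey — BCNF holds.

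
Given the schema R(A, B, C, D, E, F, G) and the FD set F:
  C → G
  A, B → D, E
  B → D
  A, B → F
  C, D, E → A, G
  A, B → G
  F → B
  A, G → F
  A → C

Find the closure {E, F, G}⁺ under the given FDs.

Start with {E, F, G}.
F → B applies; add {B} → now {B, E, F, G}.
B → D applies; add {D} → now {B, D, E, F, G}.
No further FD applies.

{B, D, E, F, G}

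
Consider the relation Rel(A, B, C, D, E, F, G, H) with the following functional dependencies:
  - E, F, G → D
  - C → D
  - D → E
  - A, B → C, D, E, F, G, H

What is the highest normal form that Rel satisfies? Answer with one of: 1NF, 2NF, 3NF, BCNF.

2NF

Candidate key: {A, B}. Prime attributes: {A, B}.
E, F, G → D breaks BCNF: {E, F, G}⁺ = {D, E, F, G}, so {E, F, G} is not a superkey.
E, F, G → D determines the non-prime attribute {D} from a non-superkey — 3NF is violated.
Checking every proper subset of each key, none determines a non-prime attribute — 2NF is satisfied.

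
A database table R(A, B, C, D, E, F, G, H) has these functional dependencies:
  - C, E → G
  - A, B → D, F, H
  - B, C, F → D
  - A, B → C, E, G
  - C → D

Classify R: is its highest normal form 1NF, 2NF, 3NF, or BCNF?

Candidate key: {A, B}. Prime attributes: {A, B}.
C, E → G breaks BCNF: {C, E}⁺ = {C, D, E, G}, so {C, E} is not a superkey.
C, E → G has non-prime {G} on the right and a non-superkey on the left, so 3NF fails.
No proper subset of a key has a non-prime attribute in its closure, so there is no partial dependency; 2NF holds.

2NF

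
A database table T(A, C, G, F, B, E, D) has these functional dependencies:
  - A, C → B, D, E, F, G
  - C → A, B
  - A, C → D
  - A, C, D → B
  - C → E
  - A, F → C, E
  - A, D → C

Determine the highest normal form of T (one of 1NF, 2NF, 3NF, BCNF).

BCNF

Candidate keys: {A, D}, {A, F}, {C}. Prime attributes: {A, C, D, F}.
Each dependency's left side is a superkey — BCNF holds.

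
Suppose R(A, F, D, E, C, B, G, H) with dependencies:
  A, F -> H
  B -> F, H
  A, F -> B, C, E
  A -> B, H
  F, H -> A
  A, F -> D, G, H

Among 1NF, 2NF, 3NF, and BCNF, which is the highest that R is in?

BCNF

Candidate keys: {A}, {B}, {F, H}. Prime attributes: {A, B, F, H}.
Each dependency's left side is a superkey — BCNF holds.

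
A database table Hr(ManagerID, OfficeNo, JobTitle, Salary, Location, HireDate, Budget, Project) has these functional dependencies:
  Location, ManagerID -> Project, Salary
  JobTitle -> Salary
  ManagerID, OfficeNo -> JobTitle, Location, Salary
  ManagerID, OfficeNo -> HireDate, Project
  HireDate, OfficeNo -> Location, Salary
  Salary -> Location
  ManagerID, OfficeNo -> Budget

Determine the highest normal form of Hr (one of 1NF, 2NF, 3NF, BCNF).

Candidate key: {ManagerID, OfficeNo}. Prime attributes: {ManagerID, OfficeNo}.
Location, ManagerID -> Project, Salary breaks BCNF: {Location, ManagerID}⁺ = {Location, ManagerID, Project, Salary}, so {Location, ManagerID} is not a superkey.
Location, ManagerID -> Project, Salary determines the non-prime attributes {Project, Salary} from a non-superkey — 3NF is violated.
No non-prime attribute depends on a proper subset of any candidate key, so 2NF holds.

2NF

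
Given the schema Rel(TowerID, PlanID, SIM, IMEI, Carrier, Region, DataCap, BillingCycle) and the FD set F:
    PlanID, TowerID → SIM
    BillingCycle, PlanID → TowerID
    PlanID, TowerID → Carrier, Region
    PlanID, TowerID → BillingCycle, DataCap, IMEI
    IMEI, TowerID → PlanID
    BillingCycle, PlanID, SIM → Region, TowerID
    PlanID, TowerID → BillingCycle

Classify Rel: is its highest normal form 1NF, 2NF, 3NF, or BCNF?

Candidate keys: {BillingCycle, PlanID}, {IMEI, TowerID}, {PlanID, TowerID}. Prime attributes: {BillingCycle, IMEI, PlanID, TowerID}.
Each dependency's left side is a superkey — BCNF holds.

BCNF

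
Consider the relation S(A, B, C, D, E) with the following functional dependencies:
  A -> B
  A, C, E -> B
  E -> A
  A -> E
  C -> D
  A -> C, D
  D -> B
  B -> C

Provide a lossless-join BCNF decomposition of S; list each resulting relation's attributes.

{A, C, E}; {B, C, D}

Candidate keys of the original relation: {A}, {E}.
{A, B, C, D, E}: {C} determines {B, C, D} here but is not a superkey — split on C -> B, D, giving {B, C, D} and {A, C, E}.
{B, C, D} is in BCNF.
{A, C, E} is in BCNF.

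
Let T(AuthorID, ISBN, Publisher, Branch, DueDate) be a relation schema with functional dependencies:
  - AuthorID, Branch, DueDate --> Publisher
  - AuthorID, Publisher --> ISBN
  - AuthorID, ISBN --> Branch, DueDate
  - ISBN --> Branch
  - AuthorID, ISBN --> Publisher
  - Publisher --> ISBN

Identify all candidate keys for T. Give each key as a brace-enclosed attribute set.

{AuthorID, Branch, DueDate}, {AuthorID, ISBN}, {AuthorID, Publisher}

No FD produces {AuthorID}, so it must be in every candidate key.
Closure of {AuthorID, ISBN} is {AuthorID, Branch, DueDate, ISBN, Publisher}, the whole schema; {AuthorID, ISBN} is a candidate key.
Closure of {AuthorID, Publisher} is {AuthorID, Branch, DueDate, ISBN, Publisher}, the whole schema; {AuthorID, Publisher} is a candidate key.
Closure of {AuthorID, Branch, DueDate} is {AuthorID, Branch, DueDate, ISBN, Publisher}, the whole schema; {AuthorID, Branch, DueDate} is a candidate key.
No proper subset of any of these is a key, and no other minimal superkey exists.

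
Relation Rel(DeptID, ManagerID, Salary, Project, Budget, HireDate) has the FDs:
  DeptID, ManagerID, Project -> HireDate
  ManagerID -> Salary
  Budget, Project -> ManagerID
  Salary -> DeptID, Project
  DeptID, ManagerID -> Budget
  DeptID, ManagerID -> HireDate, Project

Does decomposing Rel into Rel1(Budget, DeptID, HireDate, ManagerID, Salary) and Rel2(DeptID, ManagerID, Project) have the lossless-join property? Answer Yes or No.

Common attributes: {DeptID, ManagerID}; their closure is {Budget, DeptID, HireDate, ManagerID, Project, Salary}.
Rel1 is contained in that closure, so Rel1 ∩ Rel2 -> Rel1 holds and the join is lossless.

Yes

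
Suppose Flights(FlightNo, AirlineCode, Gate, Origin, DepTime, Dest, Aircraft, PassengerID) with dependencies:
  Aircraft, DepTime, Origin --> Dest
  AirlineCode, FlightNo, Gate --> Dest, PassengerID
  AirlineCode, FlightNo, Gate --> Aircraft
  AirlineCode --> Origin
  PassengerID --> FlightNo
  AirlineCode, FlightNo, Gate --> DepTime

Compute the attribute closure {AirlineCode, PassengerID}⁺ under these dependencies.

Start with {AirlineCode, PassengerID}.
AirlineCode --> Origin applies; add {Origin} → now {AirlineCode, Origin, PassengerID}.
PassengerID --> FlightNo applies; add {FlightNo} → now {AirlineCode, FlightNo, Origin, PassengerID}.
No further FD applies.

{AirlineCode, FlightNo, Origin, PassengerID}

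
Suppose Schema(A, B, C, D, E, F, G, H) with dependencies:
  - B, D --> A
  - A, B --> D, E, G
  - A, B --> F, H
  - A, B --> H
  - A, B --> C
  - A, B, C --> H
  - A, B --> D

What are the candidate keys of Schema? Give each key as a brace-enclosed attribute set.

{B} never appears on the right of any FD, so every key must include it.
{A, B}⁺ = {A, B, C, D, E, F, G, H} — all of the relation — so {A, B} is a candidate key.
{B, D}⁺ = {A, B, C, D, E, F, G, H} — all of the relation — so {B, D} is a candidate key.
These are minimal and exhaustive — every other superkey contains one of them.

{A, B}, {B, D}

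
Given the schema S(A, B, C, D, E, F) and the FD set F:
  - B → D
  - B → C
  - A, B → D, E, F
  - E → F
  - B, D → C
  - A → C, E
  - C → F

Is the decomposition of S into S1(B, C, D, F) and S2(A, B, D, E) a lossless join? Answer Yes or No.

Yes

Common attributes: {B, D}; their closure is {B, C, D, F}.
This includes all of S1, so the common attributes are a superkey of S1 — the join is lossless.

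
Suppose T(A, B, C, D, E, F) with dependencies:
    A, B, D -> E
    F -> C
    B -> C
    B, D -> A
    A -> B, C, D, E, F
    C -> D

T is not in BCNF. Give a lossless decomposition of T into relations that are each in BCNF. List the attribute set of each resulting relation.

Candidate keys of the original relation: {A}, {B}.
In {A, B, C, D, E, F}, {F} is not a superkey ({F}⁺ restricted to this set is {C, D, F}), so split on F -> C, D into {C, D, F} and {A, B, E, F}.
In {C, D, F}, {C} is not a superkey ({C}⁺ restricted to this set is {C, D}), so split on C -> D into {C, D} and {C, F}.
{C, D} has no BCNF violation.
{C, F} has no BCNF violation.
{A, B, E, F} has no BCNF violation.

{A, B, E, F}; {C, D}; {C, F}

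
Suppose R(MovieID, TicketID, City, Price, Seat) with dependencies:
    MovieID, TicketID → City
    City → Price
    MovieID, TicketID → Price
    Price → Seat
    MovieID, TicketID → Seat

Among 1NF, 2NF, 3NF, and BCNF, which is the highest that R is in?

Candidate key: {MovieID, TicketID}. Prime attributes: {MovieID, TicketID}.
For City → Price we have {City}⁺ = {City, Price, Seat}; {City} is not a superkey, so BCNF fails.
City → Price has non-prime {Price} on the right and a non-superkey on the left, so 3NF fails.
No non-prime attribute depends on a proper subset of any candidate key, so 2NF holds.

2NF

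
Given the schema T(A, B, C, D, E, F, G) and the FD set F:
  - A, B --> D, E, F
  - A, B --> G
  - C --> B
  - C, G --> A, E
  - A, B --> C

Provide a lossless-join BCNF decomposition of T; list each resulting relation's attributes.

{A, C, D, E, F, G}; {B, C}

Candidate keys of the original relation: {A, B}, {A, C}, {C, G}.
{A, B, C, D, E, F, G}: {C} determines {B, C} here but is not a superkey — split on C --> B, giving {B, C} and {A, C, D, E, F, G}.
{B, C} is in BCNF.
{A, C, D, E, F, G} is in BCNF.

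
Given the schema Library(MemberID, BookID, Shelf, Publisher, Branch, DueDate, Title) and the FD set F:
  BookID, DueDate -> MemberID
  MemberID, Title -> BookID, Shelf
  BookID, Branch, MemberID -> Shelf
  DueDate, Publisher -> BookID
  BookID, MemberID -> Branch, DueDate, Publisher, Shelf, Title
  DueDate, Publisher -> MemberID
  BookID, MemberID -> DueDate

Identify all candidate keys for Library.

{BookID, DueDate}, {BookID, MemberID}, {DueDate, Publisher}, {MemberID, Title}

{BookID, DueDate}⁺ = {BookID, Branch, DueDate, MemberID, Publisher, Shelf, Title} — all of the relation — so {BookID, DueDate} is a candidate key.
{BookID, MemberID}⁺ = {BookID, Branch, DueDate, MemberID, Publisher, Shelf, Title} — all of the relation — so {BookID, MemberID} is a candidate key.
{DueDate, Publisher}⁺ = {BookID, Branch, DueDate, MemberID, Publisher, Shelf, Title} — all of the relation — so {DueDate, Publisher} is a candidate key.
{MemberID, Title}⁺ = {BookID, Branch, DueDate, MemberID, Publisher, Shelf, Title} — all of the relation — so {MemberID, Title} is a candidate key.
These are minimal and exhaustive — every other superkey contains one of them.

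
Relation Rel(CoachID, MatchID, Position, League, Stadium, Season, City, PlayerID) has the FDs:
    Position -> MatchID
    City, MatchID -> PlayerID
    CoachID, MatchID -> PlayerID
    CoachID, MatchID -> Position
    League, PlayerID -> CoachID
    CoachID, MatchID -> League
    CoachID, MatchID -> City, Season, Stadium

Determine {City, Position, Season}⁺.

Start with {City, Position, Season}.
Position -> MatchID applies; add {MatchID} → now {City, MatchID, Position, Season}.
City, MatchID -> PlayerID applies; add {PlayerID} → now {City, MatchID, PlayerID, Position, Season}.
No further FD applies.

{City, MatchID, PlayerID, Position, Season}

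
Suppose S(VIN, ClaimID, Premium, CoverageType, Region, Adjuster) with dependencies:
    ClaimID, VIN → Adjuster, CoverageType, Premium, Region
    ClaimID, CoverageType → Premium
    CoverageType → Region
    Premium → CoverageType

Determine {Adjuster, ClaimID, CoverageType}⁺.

{Adjuster, ClaimID, CoverageType, Premium, Region}

Start with {Adjuster, ClaimID, CoverageType}.
ClaimID, CoverageType → Premium applies; add {Premium} → now {Adjuster, ClaimID, CoverageType, Premium}.
CoverageType → Region applies; add {Region} → now {Adjuster, ClaimID, CoverageType, Premium, Region}.
No further FD applies.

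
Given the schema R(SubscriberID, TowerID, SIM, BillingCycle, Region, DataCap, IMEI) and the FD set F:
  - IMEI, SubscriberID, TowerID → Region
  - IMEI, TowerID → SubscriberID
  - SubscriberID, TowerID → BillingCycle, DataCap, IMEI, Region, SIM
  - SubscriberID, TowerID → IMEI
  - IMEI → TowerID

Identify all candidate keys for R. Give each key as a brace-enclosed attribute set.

{IMEI}⁺ = {BillingCycle, DataCap, IMEI, Region, SIM, SubscriberID, TowerID} — all of the relation — so {IMEI} is a candidate key.
{SubscriberID, TowerID}⁺ = {BillingCycle, DataCap, IMEI, Region, SIM, SubscriberID, TowerID} — all of the relation — so {SubscriberID, TowerID} is a candidate key.
Any other superkey properly contains one of these, so there are no further candidate keys.

{IMEI}, {SubscriberID, TowerID}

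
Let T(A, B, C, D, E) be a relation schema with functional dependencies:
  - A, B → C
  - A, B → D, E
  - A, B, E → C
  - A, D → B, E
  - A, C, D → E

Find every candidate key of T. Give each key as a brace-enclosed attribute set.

{A} never appears on the right of any FD, so every key must include it.
{A, B}⁺ = {A, B, C, D, E} — all of the relation — so {A, B} is a candidate key.
{A, D}⁺ = {A, B, C, D, E} — all of the relation — so {A, D} is a candidate key.
Any other superkey properly contains one of these, so there are no further candidate keys.

{A, B}, {A, D}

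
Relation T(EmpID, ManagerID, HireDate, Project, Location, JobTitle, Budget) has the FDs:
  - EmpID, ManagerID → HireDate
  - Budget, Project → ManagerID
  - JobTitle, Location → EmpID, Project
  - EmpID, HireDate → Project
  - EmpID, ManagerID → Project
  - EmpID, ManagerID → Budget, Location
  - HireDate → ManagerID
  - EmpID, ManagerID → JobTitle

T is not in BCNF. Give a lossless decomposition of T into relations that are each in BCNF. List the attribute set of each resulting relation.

Candidate keys of the original relation: {Budget, EmpID, Project}, {Budget, JobTitle, Location}, {EmpID, HireDate}, {EmpID, ManagerID}, {HireDate, JobTitle, Location}, {JobTitle, Location, ManagerID}.
Within {Budget, EmpID, HireDate, JobTitle, Location, ManagerID, Project}: {Budget, Project}⁺ ∩ {Budget, EmpID, HireDate, JobTitle, Location, ManagerID, Project} = {Budget, ManagerID, Project}, not the whole set, so Budget, Project → ManagerID violates BCNF; decompose into {Budget, ManagerID, Project} and {Budget, EmpID, HireDate, JobTitle, Location, Project}.
{Budget, ManagerID, Project} has no BCNF violation.
Within {Budget, EmpID, HireDate, JobTitle, Location, Project}: {JobTitle, Location}⁺ ∩ {Budget, EmpID, HireDate, JobTitle, Location, Project} = {EmpID, JobTitle, Location, Project}, not the whole set, so JobTitle, Location → EmpID, Project violates BCNF; decompose into {EmpID, JobTitle, Location, Project} and {Budget, HireDate, JobTitle, Location}.
{EmpID, JobTitle, Location, Project} has no BCNF violation.
{Budget, HireDate, JobTitle, Location} has no BCNF violation.

{Budget, HireDate, JobTitle, Location}; {Budget, ManagerID, Project}; {EmpID, JobTitle, Location, Project}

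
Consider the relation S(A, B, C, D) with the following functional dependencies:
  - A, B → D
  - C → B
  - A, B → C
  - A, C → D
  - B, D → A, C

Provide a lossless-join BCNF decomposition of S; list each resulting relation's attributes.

{A, C, D}; {B, C}

Candidate keys of the original relation: {A, B}, {A, C}, {B, D}, {C, D}.
{A, B, C, D}: {C} determines {B, C} here but is not a superkey — split on C → B, giving {B, C} and {A, C, D}.
{B, C} has no BCNF violation.
{A, C, D} has no BCNF violation.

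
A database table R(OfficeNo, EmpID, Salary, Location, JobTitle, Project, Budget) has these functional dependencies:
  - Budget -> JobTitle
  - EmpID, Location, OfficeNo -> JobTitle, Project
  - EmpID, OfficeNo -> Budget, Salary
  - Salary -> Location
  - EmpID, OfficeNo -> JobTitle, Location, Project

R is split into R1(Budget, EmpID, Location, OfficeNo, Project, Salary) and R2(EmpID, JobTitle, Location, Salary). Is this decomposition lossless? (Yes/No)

Common attributes: {EmpID, Location, Salary}; their closure is {EmpID, Location, Salary}.
The closure covers neither R1 nor R2 entirely; the join is not lossless.

No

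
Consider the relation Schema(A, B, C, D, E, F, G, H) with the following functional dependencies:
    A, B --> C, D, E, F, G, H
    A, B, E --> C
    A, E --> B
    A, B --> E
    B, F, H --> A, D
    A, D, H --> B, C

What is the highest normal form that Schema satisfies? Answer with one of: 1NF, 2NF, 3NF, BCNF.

BCNF

Candidate keys: {A, B}, {A, D, H}, {A, E}, {B, F, H}. Prime attributes: {A, B, D, E, F, H}.
Each dependency's left side is a superkey — BCNF holds.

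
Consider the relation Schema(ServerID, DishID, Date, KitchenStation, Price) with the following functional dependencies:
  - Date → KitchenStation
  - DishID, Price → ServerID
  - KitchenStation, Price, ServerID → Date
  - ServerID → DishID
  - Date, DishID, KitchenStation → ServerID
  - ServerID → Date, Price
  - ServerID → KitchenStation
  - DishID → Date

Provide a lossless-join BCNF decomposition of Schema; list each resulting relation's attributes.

{Date, DishID, Price, ServerID}; {Date, KitchenStation}

Candidate keys of the original relation: {DishID}, {ServerID}.
{Date, DishID, KitchenStation, Price, ServerID}: {Date} determines {Date, KitchenStation} here but is not a superkey — split on Date → KitchenStation, giving {Date, KitchenStation} and {Date, DishID, Price, ServerID}.
{Date, KitchenStation} has no BCNF violation.
{Date, DishID, Price, ServerID} has no BCNF violation.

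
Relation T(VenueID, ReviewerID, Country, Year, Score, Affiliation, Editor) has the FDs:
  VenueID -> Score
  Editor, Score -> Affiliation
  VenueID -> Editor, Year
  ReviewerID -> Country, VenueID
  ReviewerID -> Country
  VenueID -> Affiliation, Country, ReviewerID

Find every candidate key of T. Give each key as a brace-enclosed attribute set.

{ReviewerID}, {VenueID}

Closure of {ReviewerID} is {Affiliation, Country, Editor, ReviewerID, Score, VenueID, Year}, the whole schema; {ReviewerID} is a candidate key.
Closure of {VenueID} is {Affiliation, Country, Editor, ReviewerID, Score, VenueID, Year}, the whole schema; {VenueID} is a candidate key.
These are minimal and exhaustive — every other superkey contains one of them.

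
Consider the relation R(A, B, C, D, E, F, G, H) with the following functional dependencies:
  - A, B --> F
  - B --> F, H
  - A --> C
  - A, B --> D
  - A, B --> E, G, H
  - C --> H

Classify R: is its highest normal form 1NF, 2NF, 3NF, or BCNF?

1NF

Candidate key: {A, B}. Prime attributes: {A, B}.
For B --> F, H we have {B}⁺ = {B, F, H}; {B} is not a superkey, so BCNF fails.
B --> F, H determines the non-prime attributes {F, H} from a non-superkey — 3NF is violated.
Since {A} ⊂ {A, B} and {A}⁺ ⊇ {C, H} with {C, H} non-prime, there is a partial dependency; 2NF fails.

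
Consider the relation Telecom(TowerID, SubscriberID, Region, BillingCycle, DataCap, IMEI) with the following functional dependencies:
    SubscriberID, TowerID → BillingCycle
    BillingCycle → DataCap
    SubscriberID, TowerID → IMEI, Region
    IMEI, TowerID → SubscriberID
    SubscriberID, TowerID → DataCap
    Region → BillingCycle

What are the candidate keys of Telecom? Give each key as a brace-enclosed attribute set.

{IMEI, TowerID}, {SubscriberID, TowerID}

{TowerID} never appears on the right of any FD, so every key must include it.
Closure of {IMEI, TowerID} is {BillingCycle, DataCap, IMEI, Region, SubscriberID, TowerID}, the whole schema; {IMEI, TowerID} is a candidate key.
Closure of {SubscriberID, TowerID} is {BillingCycle, DataCap, IMEI, Region, SubscriberID, TowerID}, the whole schema; {SubscriberID, TowerID} is a candidate key.
No proper subset of any of these is a key, and no other minimal superkey exists.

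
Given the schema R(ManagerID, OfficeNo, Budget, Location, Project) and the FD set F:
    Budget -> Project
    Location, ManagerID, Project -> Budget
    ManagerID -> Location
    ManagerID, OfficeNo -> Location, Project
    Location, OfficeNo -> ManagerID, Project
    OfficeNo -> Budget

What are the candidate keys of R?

{OfficeNo} never appears on the right of any FD, so every key must include it.
{Location, OfficeNo} is a candidate key since {Location, OfficeNo}⁺ = {Budget, Location, ManagerID, OfficeNo, Project} covers every attribute.
{ManagerID, OfficeNo} is a candidate key since {ManagerID, OfficeNo}⁺ = {Budget, Location, ManagerID, OfficeNo, Project} covers every attribute.
Any other superkey properly contains one of these, so there are no further candidate keys.

{Location, OfficeNo}, {ManagerID, OfficeNo}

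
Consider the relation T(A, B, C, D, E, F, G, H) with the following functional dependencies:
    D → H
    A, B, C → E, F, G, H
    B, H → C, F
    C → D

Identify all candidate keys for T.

{A, B, C}, {A, B, D}, {A, B, H}

Attributes never on any right-hand side: {A, B} — every candidate key must contain all of them.
{A, B, C}⁺ = {A, B, C, D, E, F, G, H} — all of the relation — so {A, B, C} is a candidate key.
{A, B, D}⁺ = {A, B, C, D, E, F, G, H} — all of the relation — so {A, B, D} is a candidate key.
{A, B, H}⁺ = {A, B, C, D, E, F, G, H} — all of the relation — so {A, B, H} is a candidate key.
Any other superkey properly contains one of these, so there are no further candidate keys.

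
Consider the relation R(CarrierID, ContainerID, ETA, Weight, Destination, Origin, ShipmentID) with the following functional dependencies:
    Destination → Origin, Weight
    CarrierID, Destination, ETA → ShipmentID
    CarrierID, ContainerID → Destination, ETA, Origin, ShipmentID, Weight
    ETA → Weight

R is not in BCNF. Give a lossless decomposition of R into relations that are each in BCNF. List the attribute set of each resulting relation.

Candidate key of the original relation: {CarrierID, ContainerID}.
Within {CarrierID, ContainerID, Destination, ETA, Origin, ShipmentID, Weight}: {Destination}⁺ ∩ {CarrierID, ContainerID, Destination, ETA, Origin, ShipmentID, Weight} = {Destination, Origin, Weight}, not the whole set, so Destination → Origin, Weight violates BCNF; decompose into {Destination, Origin, Weight} and {CarrierID, ContainerID, Destination, ETA, ShipmentID}.
{Destination, Origin, Weight}: every determinant is a superkey — BCNF.
Within {CarrierID, ContainerID, Destination, ETA, ShipmentID}: {CarrierID, Destination, ETA}⁺ ∩ {CarrierID, ContainerID, Destination, ETA, ShipmentID} = {CarrierID, Destination, ETA, ShipmentID}, not the whole set, so CarrierID, Destination, ETA → ShipmentID violates BCNF; decompose into {CarrierID, Destination, ETA, ShipmentID} and {CarrierID, ContainerID, Destination, ETA}.
{CarrierID, Destination, ETA, ShipmentID}: every determinant is a superkey — BCNF.
{CarrierID, ContainerID, Destination, ETA}: every determinant is a superkey — BCNF.

{CarrierID, ContainerID, Destination, ETA}; {CarrierID, Destination, ETA, ShipmentID}; {Destination, Origin, Weight}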